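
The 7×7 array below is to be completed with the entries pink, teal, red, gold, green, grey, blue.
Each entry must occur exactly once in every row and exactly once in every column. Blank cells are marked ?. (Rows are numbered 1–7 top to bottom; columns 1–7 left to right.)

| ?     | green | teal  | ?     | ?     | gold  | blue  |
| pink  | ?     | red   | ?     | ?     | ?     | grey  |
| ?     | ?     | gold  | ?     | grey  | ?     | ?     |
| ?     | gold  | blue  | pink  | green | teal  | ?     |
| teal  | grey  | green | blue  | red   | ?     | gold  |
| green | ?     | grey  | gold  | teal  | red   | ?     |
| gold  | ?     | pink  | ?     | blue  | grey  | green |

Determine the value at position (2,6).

blue

Row 1, column 5: row 1 has {teal, gold, green, blue} and column 5 has {teal, red, green, grey, blue}, leaving only pink.
Row 2, column 5: row 2 has {pink, red, grey} and column 5 has {pink, teal, red, green, grey, blue}, leaving only gold.
Row 4, column 7: row 4 has {pink, teal, gold, green, blue} and column 7 has {gold, green, grey, blue}, leaving only red.
Row 4, column 1: row 4 has {pink, teal, red, gold, green, blue} and column 1 has {pink, teal, gold, green}, leaving only grey.
Row 1, column 1: row 1 has {pink, teal, gold, green, blue} and column 1 has {pink, teal, gold, green, grey}, leaving only red.
Row 1, column 4: row 1 has {pink, teal, red, gold, green, blue} and column 4 has {pink, gold, blue}, leaving only grey.
Row 3, column 1: row 3 has {gold, grey} and column 1 has {pink, teal, red, gold, green, grey}, leaving only blue.
Row 5, column 6: row 5 has {teal, red, gold, green, grey, blue} and column 6 has {teal, red, gold, grey}, leaving only pink.
Row 3, column 6: row 3 has {gold, grey, blue} and column 6 has {pink, teal, red, gold, grey}, leaving only green.
Row 2 already has {pink, red, gold, grey} and column 6 already has {pink, teal, red, gold, green, grey}, so row 2, column 6 must be blue.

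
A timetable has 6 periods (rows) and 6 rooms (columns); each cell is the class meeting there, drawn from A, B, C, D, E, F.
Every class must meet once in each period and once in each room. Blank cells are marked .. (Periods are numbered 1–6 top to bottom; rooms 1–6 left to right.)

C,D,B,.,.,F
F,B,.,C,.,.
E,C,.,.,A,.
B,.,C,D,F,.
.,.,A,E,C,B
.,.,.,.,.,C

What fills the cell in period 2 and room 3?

E

Period 1, room 4: period 1 has {B, C, D, F} and room 4 has {C, D, E}, leaving only A.
Period 1, room 5: period 1 has {A, B, C, D, F} and room 5 has {A, C, F}, leaving only E.
Period 2, room 5: period 2 has {B, C, F} and room 5 has {A, C, E, F}, leaving only D.
Period 2 already has {B, C, D, F} and room 3 already has {A, B, C}, so period 2, room 3 must be E.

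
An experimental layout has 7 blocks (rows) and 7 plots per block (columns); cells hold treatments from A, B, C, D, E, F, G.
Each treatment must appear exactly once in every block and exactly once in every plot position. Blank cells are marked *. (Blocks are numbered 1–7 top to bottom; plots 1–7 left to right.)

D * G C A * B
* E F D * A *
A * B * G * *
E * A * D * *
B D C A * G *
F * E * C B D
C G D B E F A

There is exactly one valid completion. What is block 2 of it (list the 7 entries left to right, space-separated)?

G E F D B A C

Block 2, plot 1: block 2 has {A, D, E, F} and plot 1 has {A, B, C, D, E, F}, leaving only G.
Block 2, plot 5: block 2 has {A, D, E, F, G} and plot 5 has {A, C, D, E, G}, leaving only B.
Block 2, plot 7: block 2 has {A, B, D, E, F, G} and plot 7 has {A, B, D}, leaving only C.
So block 2 reads: G E F D B A C.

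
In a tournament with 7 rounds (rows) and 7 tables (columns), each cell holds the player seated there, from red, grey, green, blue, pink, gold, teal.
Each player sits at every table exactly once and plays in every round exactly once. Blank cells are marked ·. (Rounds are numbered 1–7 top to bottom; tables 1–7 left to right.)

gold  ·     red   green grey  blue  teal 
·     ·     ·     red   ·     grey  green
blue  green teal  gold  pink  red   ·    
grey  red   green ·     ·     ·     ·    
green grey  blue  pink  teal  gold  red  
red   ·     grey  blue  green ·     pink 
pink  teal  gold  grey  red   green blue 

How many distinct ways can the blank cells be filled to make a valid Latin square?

1

Round 1, table 2: eliminating its round and table leaves {pink}.
Round 2, table 1: eliminating its round and table leaves {teal}.
Round 2, table 2: eliminating its round and table leaves {blue, pink, gold}.
Round 2, table 3: eliminating its round and table leaves {pink}.
Round 2, table 5: eliminating its round and table leaves {blue, gold}.
Round 3, table 7: eliminating its round and table leaves {grey}.
Round 4, table 4: eliminating its round and table leaves {teal}.
Round 4, table 5: eliminating its round and table leaves {blue, gold}.
Round 4, table 6: eliminating its round and table leaves {pink, teal}.
Round 4, table 7: eliminating its round and table leaves {gold}.
Round 6, table 2: eliminating its round and table leaves {gold}.
Round 6, table 6: eliminating its round and table leaves {teal}.
Only one assignment across all blanks avoids any round or table repeat, giving 1 completion.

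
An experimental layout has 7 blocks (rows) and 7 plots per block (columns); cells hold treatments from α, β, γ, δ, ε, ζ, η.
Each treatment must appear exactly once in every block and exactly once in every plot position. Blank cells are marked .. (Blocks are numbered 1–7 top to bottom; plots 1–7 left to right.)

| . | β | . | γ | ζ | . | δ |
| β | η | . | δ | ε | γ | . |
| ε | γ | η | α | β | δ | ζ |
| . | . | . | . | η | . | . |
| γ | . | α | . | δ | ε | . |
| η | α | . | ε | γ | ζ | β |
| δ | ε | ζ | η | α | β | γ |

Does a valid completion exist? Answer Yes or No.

Block 2, plot 3: block 2 together with plot 3 already contain {α, β, γ, δ, ε, ζ, η} — every symbol — so nothing can go there. The grid has no valid completion.

No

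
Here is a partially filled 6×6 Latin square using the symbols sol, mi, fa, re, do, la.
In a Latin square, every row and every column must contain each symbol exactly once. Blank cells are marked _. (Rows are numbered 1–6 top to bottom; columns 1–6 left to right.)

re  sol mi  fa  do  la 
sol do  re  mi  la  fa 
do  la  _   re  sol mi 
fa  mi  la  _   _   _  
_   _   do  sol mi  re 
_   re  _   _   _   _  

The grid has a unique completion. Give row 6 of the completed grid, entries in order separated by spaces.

mi re sol la fa do

Row 6, column 5: row 6 has {re} and column 5 has {sol, mi, do, la}, leaving only fa.
Row 6, column 3: row 6 has {fa, re} and column 3 has {mi, re, do, la}, leaving only sol.
Row 6, column 6: row 6 has {sol, fa, re} and column 6 has {mi, fa, re, la}, leaving only do.
Row 6, column 4: row 6 has {sol, fa, re, do} and column 4 has {sol, mi, fa, re}, leaving only la.
Row 6, column 1: row 6 has {sol, fa, re, do, la} and column 1 has {sol, fa, re, do}, leaving only mi.
So row 6 reads: mi re sol la fa do.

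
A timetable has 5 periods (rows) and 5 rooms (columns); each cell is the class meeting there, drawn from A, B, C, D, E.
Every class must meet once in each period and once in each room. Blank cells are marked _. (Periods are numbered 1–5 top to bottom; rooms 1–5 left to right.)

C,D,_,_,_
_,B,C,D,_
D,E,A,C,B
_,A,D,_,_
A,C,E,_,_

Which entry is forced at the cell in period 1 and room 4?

A

Period 1, room 3: period 1 has {C, D} and room 3 has {A, C, D, E}, leaving only B.
Period 2, room 1: period 2 has {B, C, D} and room 1 has {A, C, D}, leaving only E.
Period 2, room 5: period 2 has {B, C, D, E} and room 5 has {B}, leaving only A.
Period 1, room 5: period 1 has {B, C, D} and room 5 has {A, B}, leaving only E.
Period 1 already has {B, C, D, E} and room 4 already has {C, D}, so period 1, room 4 must be A.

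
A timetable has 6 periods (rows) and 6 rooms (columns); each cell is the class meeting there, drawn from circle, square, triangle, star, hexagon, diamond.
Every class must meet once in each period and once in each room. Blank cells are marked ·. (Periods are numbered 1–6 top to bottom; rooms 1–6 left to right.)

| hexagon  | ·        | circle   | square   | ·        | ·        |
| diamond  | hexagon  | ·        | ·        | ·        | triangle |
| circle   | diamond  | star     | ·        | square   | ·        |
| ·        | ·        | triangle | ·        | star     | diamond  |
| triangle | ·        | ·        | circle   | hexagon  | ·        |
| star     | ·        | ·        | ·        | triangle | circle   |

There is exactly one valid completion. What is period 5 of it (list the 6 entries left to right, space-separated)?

triangle star diamond circle hexagon square

Period 1, room 5: period 1 has {circle, square, hexagon} and room 5 has {square, triangle, star, hexagon}, leaving only diamond.
Period 1, room 6: period 1 has {circle, square, hexagon, diamond} and room 6 has {circle, triangle, diamond}, leaving only star.
Period 5, room 6: period 5 has {circle, triangle, hexagon} and room 6 has {circle, triangle, star, diamond}, leaving only square.
Period 5, room 2: period 5 has {circle, square, triangle, hexagon} and room 2 has {hexagon, diamond}, leaving only star.
Period 5, room 3: period 5 has {circle, square, triangle, star, hexagon} and room 3 has {circle, triangle, star}, leaving only diamond.
So period 5 reads: triangle star diamond circle hexagon square.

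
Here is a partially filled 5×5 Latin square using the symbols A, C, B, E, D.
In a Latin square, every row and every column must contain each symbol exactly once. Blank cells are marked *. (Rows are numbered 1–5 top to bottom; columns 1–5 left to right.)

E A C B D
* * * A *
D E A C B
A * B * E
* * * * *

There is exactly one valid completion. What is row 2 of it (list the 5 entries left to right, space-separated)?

Row 2, column 5: row 2 has {A} and column 5 has {B, E, D}, leaving only C.
Row 2, column 1: row 2 has {A, C} and column 1 has {A, E, D}, leaving only B.
Row 2, column 2: row 2 has {A, C, B} and column 2 has {A, E}, leaving only D.
Row 2, column 3: row 2 has {A, C, B, D} and column 3 has {A, C, B}, leaving only E.
So row 2 reads: B D E A C.

B D E A C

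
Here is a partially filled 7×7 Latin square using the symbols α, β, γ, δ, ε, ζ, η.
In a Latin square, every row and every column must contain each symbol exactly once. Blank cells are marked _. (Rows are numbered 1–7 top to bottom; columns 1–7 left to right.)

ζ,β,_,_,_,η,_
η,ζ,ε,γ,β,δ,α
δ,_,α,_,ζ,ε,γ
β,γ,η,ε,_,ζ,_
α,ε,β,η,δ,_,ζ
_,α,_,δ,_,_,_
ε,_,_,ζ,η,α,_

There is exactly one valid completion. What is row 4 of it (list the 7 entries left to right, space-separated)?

Row 4, column 5: row 4 has {β, γ, ε, ζ, η} and column 5 has {β, δ, ζ, η}, leaving only α.
Row 4, column 7: row 4 has {α, β, γ, ε, ζ, η} and column 7 has {α, γ, ζ}, leaving only δ.
So row 4 reads: β γ η ε α ζ δ.

β γ η ε α ζ δ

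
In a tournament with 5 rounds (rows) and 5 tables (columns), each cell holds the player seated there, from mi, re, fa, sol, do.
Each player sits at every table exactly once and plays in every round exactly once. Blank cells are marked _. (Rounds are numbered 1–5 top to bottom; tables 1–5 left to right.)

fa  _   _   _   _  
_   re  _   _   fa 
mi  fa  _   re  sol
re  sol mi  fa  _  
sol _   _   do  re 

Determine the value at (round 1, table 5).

mi

Round 2, table 1: round 2 has {re, fa} and table 1 has {mi, re, fa, sol}, leaving only do.
Round 2, table 3: round 2 has {re, fa, do} and table 3 has {mi}, leaving only sol.
Round 2, table 4: round 2 has {re, fa, sol, do} and table 4 has {re, fa, do}, leaving only mi.
Round 1, table 4: round 1 has {fa} and table 4 has {mi, re, fa, do}, leaving only sol.
Round 3, table 3: round 3 has {mi, re, fa, sol} and table 3 has {mi, sol}, leaving only do.
Round 1, table 3: round 1 has {fa, sol} and table 3 has {mi, sol, do}, leaving only re.
Round 4, table 5: round 4 has {mi, re, fa, sol} and table 5 has {re, fa, sol}, leaving only do.
Round 1 already has {re, fa, sol} and table 5 already has {re, fa, sol, do}, so round 1, table 5 must be mi.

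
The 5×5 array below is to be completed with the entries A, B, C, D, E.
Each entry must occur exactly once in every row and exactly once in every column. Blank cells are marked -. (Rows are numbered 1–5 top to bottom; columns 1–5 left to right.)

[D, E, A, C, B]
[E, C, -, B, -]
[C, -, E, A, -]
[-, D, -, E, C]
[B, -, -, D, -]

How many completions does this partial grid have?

1

Row 2, column 3: eliminating its row and column leaves {D}.
Row 2, column 5: eliminating its row and column leaves {A, D}.
Row 3, column 2: eliminating its row and column leaves {B}.
Row 3, column 5: eliminating its row and column leaves {D}.
Row 4, column 1: eliminating its row and column leaves {A}.
Row 4, column 3: eliminating its row and column leaves {B}.
Row 5, column 2: eliminating its row and column leaves {A}.
Row 5, column 3: eliminating its row and column leaves {C}.
Row 5, column 5: eliminating its row and column leaves {A, E}.
Only one assignment across all blanks avoids any row or column repeat, giving 1 completion.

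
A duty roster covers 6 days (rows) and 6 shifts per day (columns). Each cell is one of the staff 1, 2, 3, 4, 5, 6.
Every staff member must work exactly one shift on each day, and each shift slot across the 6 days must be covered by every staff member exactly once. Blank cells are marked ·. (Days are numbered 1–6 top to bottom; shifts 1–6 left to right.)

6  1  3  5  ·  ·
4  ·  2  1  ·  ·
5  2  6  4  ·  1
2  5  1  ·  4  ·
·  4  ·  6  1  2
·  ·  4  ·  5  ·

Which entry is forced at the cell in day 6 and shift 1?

Day 1, shift 5: day 1 has {1, 3, 5, 6} and shift 5 has {1, 4, 5}, leaving only 2.
Day 1, shift 6: day 1 has {1, 2, 3, 5, 6} and shift 6 has {1, 2}, leaving only 4.
Day 3, shift 5: day 3 has {1, 2, 4, 5, 6} and shift 5 has {1, 2, 4, 5}, leaving only 3.
Day 2, shift 5: day 2 has {1, 2, 4} and shift 5 has {1, 2, 3, 4, 5}, leaving only 6.
Day 2, shift 2: day 2 has {1, 2, 4, 6} and shift 2 has {1, 2, 4, 5}, leaving only 3.
Day 2, shift 6: day 2 has {1, 2, 3, 4, 6} and shift 6 has {1, 2, 4}, leaving only 5.
Day 4, shift 4: day 4 has {1, 2, 4, 5} and shift 4 has {1, 4, 5, 6}, leaving only 3.
Day 4, shift 6: day 4 has {1, 2, 3, 4, 5} and shift 6 has {1, 2, 4, 5}, leaving only 6.
Day 5, shift 1: day 5 has {1, 2, 4, 6} and shift 1 has {2, 4, 5, 6}, leaving only 3.
Day 6 already has {4, 5} and shift 1 already has {2, 3, 4, 5, 6}, so day 6, shift 1 must be 1.

1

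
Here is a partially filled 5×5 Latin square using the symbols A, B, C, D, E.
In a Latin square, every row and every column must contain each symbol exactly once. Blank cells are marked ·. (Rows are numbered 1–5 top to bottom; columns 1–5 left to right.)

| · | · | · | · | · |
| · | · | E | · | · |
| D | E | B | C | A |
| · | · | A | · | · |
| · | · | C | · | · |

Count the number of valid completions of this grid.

Row 1, column 1: eliminating its row and column leaves {A, B, C, E}.
Row 1, column 2: eliminating its row and column leaves {A, B, C, D}.
Row 1, column 3: eliminating its row and column leaves {D}.
Row 1, column 4: eliminating its row and column leaves {A, B, D, E}.
Row 1, column 5: eliminating its row and column leaves {B, C, D, E}.
Row 2, column 1: eliminating its row and column leaves {A, B, C}.
Row 2, column 2: eliminating its row and column leaves {A, B, C, D}.
Row 2, column 4: eliminating its row and column leaves {A, B, D}.
Row 2, column 5: eliminating its row and column leaves {B, C, D}.
Row 4, column 1: eliminating its row and column leaves {B, C, E}.
Row 4, column 2: eliminating its row and column leaves {B, C, D}.
Row 4, column 4: eliminating its row and column leaves {B, D, E}.
Row 4, column 5: eliminating its row and column leaves {B, C, D, E}.
Row 5, column 1: eliminating its row and column leaves {A, B, E}.
Row 5, column 2: eliminating its row and column leaves {A, B, D}.
Row 5, column 4: eliminating its row and column leaves {A, B, D, E}.
Row 5, column 5: eliminating its row and column leaves {B, D, E}.
Enumerating the assignments across these blanks that avoid any row or column repeat gives 56 completions.

56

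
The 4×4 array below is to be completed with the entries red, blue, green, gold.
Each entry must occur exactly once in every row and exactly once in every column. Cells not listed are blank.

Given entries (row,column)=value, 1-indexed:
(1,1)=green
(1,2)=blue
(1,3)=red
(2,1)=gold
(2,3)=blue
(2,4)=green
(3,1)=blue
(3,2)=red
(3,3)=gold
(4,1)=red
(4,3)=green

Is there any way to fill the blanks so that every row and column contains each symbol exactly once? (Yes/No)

No

Row 2, column 2: row 2 together with column 2 already contain {red, blue, green, gold} — every symbol — so nothing can go there. The grid has no valid completion.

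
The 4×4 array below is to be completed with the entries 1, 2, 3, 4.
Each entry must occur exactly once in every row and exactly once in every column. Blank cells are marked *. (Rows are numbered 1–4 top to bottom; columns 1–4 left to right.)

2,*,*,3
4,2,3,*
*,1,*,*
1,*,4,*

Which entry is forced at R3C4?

4

Row 1, column 2: row 1 has {2, 3} and column 2 has {1, 2}, leaving only 4.
Row 1, column 3: row 1 has {2, 3, 4} and column 3 has {3, 4}, leaving only 1.
Row 2, column 4: row 2 has {2, 3, 4} and column 4 has {3}, leaving only 1.
Row 3, column 1: row 3 has {1} and column 1 has {1, 2, 4}, leaving only 3.
Row 3, column 3: row 3 has {1, 3} and column 3 has {1, 3, 4}, leaving only 2.
Row 3 already has {1, 2, 3} and column 4 already has {1, 3}, so row 3, column 4 must be 4.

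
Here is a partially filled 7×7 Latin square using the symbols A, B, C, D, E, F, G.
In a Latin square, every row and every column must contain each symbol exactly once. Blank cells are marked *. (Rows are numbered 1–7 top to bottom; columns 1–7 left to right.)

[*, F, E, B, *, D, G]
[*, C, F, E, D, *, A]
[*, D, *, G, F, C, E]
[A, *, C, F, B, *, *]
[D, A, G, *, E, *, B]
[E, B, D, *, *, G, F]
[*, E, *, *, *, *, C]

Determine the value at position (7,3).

Row 1, column 1: row 1 has {B, D, E, F, G} and column 1 has {A, D, E}, leaving only C.
Row 1, column 5: row 1 has {B, C, D, E, F, G} and column 5 has {B, D, E, F}, leaving only A.
Row 2, column 6: row 2 has {A, C, D, E, F} and column 6 has {C, D, G}, leaving only B.
Row 2, column 1: row 2 has {A, B, C, D, E, F} and column 1 has {A, C, D, E}, leaving only G.
Row 3, column 1: row 3 has {C, D, E, F, G} and column 1 has {A, C, D, E, G}, leaving only B.
Row 3, column 3: row 3 has {B, C, D, E, F, G} and column 3 has {C, D, E, F, G}, leaving only A.
Row 7 already has {C, E} and column 3 already has {A, C, D, E, F, G}, so row 7, column 3 must be B.

B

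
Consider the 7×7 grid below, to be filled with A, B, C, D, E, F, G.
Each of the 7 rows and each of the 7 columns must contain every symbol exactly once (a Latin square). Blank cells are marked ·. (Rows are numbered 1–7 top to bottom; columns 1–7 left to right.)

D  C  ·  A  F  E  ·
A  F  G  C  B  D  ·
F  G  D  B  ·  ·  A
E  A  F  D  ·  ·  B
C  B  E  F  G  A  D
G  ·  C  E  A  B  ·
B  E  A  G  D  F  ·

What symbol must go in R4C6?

G

Row 1, column 3: row 1 has {A, C, D, E, F} and column 3 has {A, C, D, E, F, G}, leaving only B.
Row 1, column 7: row 1 has {A, B, C, D, E, F} and column 7 has {A, B, D}, leaving only G.
Row 2, column 7: row 2 has {A, B, C, D, F, G} and column 7 has {A, B, D, G}, leaving only E.
Row 3, column 6: row 3 has {A, B, D, F, G} and column 6 has {A, B, D, E, F}, leaving only C.
Row 4 already has {A, B, D, E, F} and column 6 already has {A, B, C, D, E, F}, so row 4, column 6 must be G.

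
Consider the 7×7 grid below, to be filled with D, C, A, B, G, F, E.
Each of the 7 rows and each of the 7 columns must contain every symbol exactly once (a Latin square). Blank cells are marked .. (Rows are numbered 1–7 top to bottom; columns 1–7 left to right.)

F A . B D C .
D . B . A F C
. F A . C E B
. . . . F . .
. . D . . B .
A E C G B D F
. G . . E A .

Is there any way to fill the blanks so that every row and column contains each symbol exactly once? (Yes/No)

No

Row 2, column 2: row 2 together with column 2 already contain {D, C, A, B, G, F, E} — every symbol — so nothing can go there. The grid has no valid completion.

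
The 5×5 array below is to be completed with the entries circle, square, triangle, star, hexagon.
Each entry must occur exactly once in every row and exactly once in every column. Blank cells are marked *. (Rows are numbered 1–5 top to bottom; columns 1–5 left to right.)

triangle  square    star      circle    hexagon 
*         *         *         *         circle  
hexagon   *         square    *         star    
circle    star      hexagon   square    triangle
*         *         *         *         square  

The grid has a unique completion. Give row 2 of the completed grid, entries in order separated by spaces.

square hexagon triangle star circle

Row 2, column 3: row 2 has {circle} and column 3 has {square, star, hexagon}, leaving only triangle.
Row 2, column 2: row 2 has {circle, triangle} and column 2 has {square, star}, leaving only hexagon.
Row 2, column 4: row 2 has {circle, triangle, hexagon} and column 4 has {circle, square}, leaving only star.
Row 2, column 1: row 2 has {circle, triangle, star, hexagon} and column 1 has {circle, triangle, hexagon}, leaving only square.
So row 2 reads: square hexagon triangle star circle.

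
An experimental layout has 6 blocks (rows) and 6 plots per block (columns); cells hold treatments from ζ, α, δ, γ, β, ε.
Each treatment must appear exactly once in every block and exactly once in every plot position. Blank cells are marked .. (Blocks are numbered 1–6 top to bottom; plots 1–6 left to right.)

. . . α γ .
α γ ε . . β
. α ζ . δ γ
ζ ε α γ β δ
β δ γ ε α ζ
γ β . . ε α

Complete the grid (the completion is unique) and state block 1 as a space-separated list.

δ ζ β α γ ε

Block 1, plot 2: block 1 has {α, γ} and plot 2 has {α, δ, γ, β, ε}, leaving only ζ.
Block 1, plot 6: block 1 has {ζ, α, γ} and plot 6 has {ζ, α, δ, γ, β}, leaving only ε.
Block 1, plot 1: block 1 has {ζ, α, γ, ε} and plot 1 has {ζ, α, γ, β}, leaving only δ.
Block 1, plot 3: block 1 has {ζ, α, δ, γ, ε} and plot 3 has {ζ, α, γ, ε}, leaving only β.
So block 1 reads: δ ζ β α γ ε.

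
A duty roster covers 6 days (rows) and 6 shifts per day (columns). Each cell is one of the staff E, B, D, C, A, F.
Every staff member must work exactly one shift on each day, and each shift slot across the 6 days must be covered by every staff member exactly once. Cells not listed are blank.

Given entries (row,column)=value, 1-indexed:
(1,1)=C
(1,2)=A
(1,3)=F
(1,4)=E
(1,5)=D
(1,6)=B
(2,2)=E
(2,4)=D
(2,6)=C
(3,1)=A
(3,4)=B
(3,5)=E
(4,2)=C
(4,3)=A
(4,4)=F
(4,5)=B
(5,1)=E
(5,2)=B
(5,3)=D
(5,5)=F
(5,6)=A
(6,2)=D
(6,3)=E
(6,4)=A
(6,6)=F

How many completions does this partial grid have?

Day 2, shift 1: eliminating its day and shift leaves {B, F}.
Day 2, shift 3: eliminating its day and shift leaves {B}.
Day 2, shift 5: eliminating its day and shift leaves {A}.
Day 3, shift 2: eliminating its day and shift leaves {F}.
Day 3, shift 3: eliminating its day and shift leaves {C}.
Day 3, shift 6: eliminating its day and shift leaves {D}.
Day 4, shift 1: eliminating its day and shift leaves {D}.
Day 4, shift 6: eliminating its day and shift leaves {E, D}.
Day 5, shift 4: eliminating its day and shift leaves {C}.
Day 6, shift 1: eliminating its day and shift leaves {B}.
Day 6, shift 5: eliminating its day and shift leaves {C}.
Only one assignment across all blanks avoids any day or shift repeat, giving 1 completion.

1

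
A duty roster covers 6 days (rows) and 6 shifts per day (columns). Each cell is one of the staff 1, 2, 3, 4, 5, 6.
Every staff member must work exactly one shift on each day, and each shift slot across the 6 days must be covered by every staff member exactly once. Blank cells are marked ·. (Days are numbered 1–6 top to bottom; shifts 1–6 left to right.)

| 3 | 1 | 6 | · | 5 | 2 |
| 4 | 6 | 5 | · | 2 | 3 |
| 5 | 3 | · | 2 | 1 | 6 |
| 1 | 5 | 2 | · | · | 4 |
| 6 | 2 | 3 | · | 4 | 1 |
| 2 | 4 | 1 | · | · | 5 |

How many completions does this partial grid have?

Day 1, shift 4: eliminating its day and shift leaves {4}.
Day 2, shift 4: eliminating its day and shift leaves {1}.
Day 3, shift 3: eliminating its day and shift leaves {4}.
Day 4, shift 4: eliminating its day and shift leaves {3, 6}.
Day 4, shift 5: eliminating its day and shift leaves {3, 6}.
Day 5, shift 4: eliminating its day and shift leaves {5}.
Day 6, shift 4: eliminating its day and shift leaves {3, 6}.
Day 6, shift 5: eliminating its day and shift leaves {3, 6}.
Enumerating the assignments across these blanks that avoid any day or shift repeat gives 2 completions.

2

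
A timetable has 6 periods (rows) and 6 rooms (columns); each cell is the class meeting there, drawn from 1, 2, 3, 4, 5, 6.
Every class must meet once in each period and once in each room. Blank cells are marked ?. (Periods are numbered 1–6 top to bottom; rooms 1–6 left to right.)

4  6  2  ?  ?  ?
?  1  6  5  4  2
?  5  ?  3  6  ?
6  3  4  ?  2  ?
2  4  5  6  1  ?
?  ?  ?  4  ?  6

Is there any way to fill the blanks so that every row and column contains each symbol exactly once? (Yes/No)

No

Period 1, room 4: period 1 has {2, 4, 6} and room 4 has {3, 4, 5, 6}, so it must be 1.
Now period 4, room 4: period 4 together with room 4 already contain {1, 2, 3, 4, 5, 6} — every symbol — so nothing can go there. The grid has no valid completion.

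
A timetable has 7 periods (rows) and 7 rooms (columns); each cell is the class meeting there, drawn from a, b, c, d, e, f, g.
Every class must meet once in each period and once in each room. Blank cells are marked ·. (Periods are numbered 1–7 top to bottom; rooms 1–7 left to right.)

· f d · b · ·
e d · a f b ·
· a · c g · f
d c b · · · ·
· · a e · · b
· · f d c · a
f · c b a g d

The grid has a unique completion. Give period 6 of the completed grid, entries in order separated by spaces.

Period 6, room 6: period 6 has {a, c, d, f} and room 6 has {b, g}, leaving only e.
Period 1, room 4: period 1 has {b, d, f} and room 4 has {a, b, c, d, e}, leaving only g.
Period 2, room 3: period 2 has {a, b, d, e, f} and room 3 has {a, b, c, d, f}, leaving only g.
Period 2, room 7: period 2 has {a, b, d, e, f, g} and room 7 has {a, b, d, f}, leaving only c.
Period 1, room 7: period 1 has {b, d, f, g} and room 7 has {a, b, c, d, f}, leaving only e.
Period 3, room 1: period 3 has {a, c, f, g} and room 1 has {d, e, f}, leaving only b.
Period 6, room 1: period 6 has {a, c, d, e, f} and room 1 has {b, d, e, f}, leaving only g.
Period 6, room 2: period 6 has {a, c, d, e, f, g} and room 2 has {a, c, d, f}, leaving only b.
So period 6 reads: g b f d c e a.

g b f d c e a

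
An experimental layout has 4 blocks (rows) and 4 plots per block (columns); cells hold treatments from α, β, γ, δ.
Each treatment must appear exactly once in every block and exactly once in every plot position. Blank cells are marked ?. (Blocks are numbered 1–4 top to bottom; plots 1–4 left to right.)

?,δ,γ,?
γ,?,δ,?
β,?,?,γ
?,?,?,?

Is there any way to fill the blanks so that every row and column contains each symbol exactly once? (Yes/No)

No

Block 1, plot 1: block 1 has {γ, δ} and plot 1 has {β, γ}, so it must be α.
Block 1, plot 4: block 1 has {α, γ, δ} and plot 4 has {γ}, so it must be β.
Block 2, plot 4: block 2 has {γ, δ} and plot 4 has {β, γ}, so it must be α.
Block 2, plot 2: block 2 has {α, γ, δ} and plot 2 has {δ}, so it must be β.
Block 3, plot 2: block 3 has {β, γ} and plot 2 has {β, δ}, so it must be α.
Now block 3, plot 3: block 3 together with plot 3 already contain {α, β, γ, δ} — every symbol — so nothing can go there. The grid has no valid completion.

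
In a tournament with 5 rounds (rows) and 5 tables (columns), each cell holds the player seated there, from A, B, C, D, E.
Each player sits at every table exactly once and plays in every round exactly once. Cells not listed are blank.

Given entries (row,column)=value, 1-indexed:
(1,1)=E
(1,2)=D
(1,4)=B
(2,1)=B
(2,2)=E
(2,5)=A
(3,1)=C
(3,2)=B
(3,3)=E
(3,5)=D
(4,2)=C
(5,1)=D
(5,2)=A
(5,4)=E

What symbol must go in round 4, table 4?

D

Round 1, table 5: round 1 has {B, D, E} and table 5 has {A, D}, leaving only C.
Round 1, table 3: round 1 has {B, C, D, E} and table 3 has {E}, leaving only A.
Round 3, table 4: round 3 has {B, C, D, E} and table 4 has {B, E}, leaving only A.
Round 4 already has {C} and table 4 already has {A, B, E}, so round 4, table 4 must be D.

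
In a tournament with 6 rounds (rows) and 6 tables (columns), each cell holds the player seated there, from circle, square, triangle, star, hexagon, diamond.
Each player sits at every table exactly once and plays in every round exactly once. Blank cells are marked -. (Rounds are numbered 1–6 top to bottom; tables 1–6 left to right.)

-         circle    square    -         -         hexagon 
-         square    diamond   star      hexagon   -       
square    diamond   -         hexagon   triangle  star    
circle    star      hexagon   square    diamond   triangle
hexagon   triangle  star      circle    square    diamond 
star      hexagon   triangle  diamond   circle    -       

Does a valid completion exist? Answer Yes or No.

No round or table among the givens repeats a symbol, and propagating forced cells runs into no contradiction.
One valid completion exists (for instance, diamond circle square triangle star hexagon / triangle square diamond star hexagon circle / square diamond circle hexagon triangle star / circle star hexagon square diamond triangle / hexagon triangle star circle square diamond / star hexagon triangle diamond circle square).

Yes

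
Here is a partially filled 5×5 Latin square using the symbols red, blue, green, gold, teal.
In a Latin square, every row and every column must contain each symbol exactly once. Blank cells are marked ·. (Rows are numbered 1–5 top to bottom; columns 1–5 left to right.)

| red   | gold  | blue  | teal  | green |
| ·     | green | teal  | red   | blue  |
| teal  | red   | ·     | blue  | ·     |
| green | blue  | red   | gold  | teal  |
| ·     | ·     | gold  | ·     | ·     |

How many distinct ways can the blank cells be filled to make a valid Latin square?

Row 2, column 1: eliminating its row and column leaves {gold}.
Row 3, column 3: eliminating its row and column leaves {green}.
Row 3, column 5: eliminating its row and column leaves {gold}.
Row 5, column 1: eliminating its row and column leaves {blue}.
Row 5, column 2: eliminating its row and column leaves {teal}.
Row 5, column 4: eliminating its row and column leaves {green}.
Row 5, column 5: eliminating its row and column leaves {red}.
Only one assignment across all blanks avoids any row or column repeat, giving 1 completion.

1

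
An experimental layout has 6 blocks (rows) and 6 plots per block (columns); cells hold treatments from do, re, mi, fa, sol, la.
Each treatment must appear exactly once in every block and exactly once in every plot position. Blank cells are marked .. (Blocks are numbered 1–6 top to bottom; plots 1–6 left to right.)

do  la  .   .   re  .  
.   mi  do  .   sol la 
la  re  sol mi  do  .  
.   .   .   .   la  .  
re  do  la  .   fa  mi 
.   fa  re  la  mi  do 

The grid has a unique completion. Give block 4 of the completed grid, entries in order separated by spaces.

Block 4, plot 2: block 4 has {la} and plot 2 has {do, re, mi, fa, la}, leaving only sol.
Block 2, plot 1: block 2 has {do, mi, sol, la} and plot 1 has {do, re, la}, leaving only fa.
Block 4, plot 1: block 4 has {sol, la} and plot 1 has {do, re, fa, la}, leaving only mi.
Block 4, plot 3: block 4 has {mi, sol, la} and plot 3 has {do, re, sol, la}, leaving only fa.
Block 4, plot 6: block 4 has {mi, fa, sol, la} and plot 6 has {do, mi, la}, leaving only re.
Block 4, plot 4: block 4 has {re, mi, fa, sol, la} and plot 4 has {mi, la}, leaving only do.
So block 4 reads: mi sol fa do la re.

mi sol fa do la re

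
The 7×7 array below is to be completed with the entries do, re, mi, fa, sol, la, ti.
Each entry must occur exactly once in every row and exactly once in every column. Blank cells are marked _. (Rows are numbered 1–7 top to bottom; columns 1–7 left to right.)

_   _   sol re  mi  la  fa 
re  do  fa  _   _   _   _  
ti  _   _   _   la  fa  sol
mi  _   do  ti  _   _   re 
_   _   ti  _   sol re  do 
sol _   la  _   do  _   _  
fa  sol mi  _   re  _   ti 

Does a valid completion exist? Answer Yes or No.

No row or column among the givens repeats a symbol, and propagating forced cells runs into no contradiction.
One valid completion exists (for instance, do ti sol re mi la fa / re do fa sol ti mi la / ti mi re do la fa sol / mi la do ti fa sol re / la fa ti mi sol re do / sol re la fa do ti mi / fa sol mi la re do ti).

Yes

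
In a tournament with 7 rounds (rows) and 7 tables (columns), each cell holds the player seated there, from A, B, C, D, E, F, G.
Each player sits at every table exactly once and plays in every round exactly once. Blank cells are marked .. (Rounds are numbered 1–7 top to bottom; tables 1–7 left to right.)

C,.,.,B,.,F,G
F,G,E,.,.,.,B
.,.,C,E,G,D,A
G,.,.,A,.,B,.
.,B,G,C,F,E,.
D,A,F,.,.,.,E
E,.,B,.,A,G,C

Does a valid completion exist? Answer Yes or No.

Yes

No round or table among the givens repeats a symbol, and propagating forced cells runs into no contradiction.
One valid completion exists (for instance, C E A B D F G / F G E D C A B / B F C E G D A / G C D A E B F / A B G C F E D / D A F G B C E / E D B F A G C).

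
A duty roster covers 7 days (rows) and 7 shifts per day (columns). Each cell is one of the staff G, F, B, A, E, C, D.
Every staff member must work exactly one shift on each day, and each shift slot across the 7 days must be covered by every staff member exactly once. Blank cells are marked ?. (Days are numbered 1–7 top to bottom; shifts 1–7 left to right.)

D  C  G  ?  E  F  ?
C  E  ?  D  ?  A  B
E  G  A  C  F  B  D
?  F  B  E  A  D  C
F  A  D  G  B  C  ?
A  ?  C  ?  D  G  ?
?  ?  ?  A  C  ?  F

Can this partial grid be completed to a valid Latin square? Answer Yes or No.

No

Day 1, shift 4: day 1 has {G, F, E, C, D} and shift 4 has {G, A, E, C, D}, so it must be B.
Day 1, shift 7: day 1 has {G, F, B, E, C, D} and shift 7 has {F, B, C, D}, so it must be A.
Day 2, shift 3: day 2 has {B, A, E, C, D} and shift 3 has {G, B, A, C, D}, so it must be F.
Day 2, shift 5: day 2 has {F, B, A, E, C, D} and shift 5 has {F, B, A, E, C, D}, so it must be G.
Day 4, shift 1: day 4 has {F, B, A, E, C, D} and shift 1 has {F, A, E, C, D}, so it must be G.
Day 5, shift 7: day 5 has {G, F, B, A, C, D} and shift 7 has {F, B, A, C, D}, so it must be E.
Now day 6, shift 7: day 6 together with shift 7 already contain {G, F, B, A, E, C, D} — every symbol — so nothing can go there. The grid has no valid completion.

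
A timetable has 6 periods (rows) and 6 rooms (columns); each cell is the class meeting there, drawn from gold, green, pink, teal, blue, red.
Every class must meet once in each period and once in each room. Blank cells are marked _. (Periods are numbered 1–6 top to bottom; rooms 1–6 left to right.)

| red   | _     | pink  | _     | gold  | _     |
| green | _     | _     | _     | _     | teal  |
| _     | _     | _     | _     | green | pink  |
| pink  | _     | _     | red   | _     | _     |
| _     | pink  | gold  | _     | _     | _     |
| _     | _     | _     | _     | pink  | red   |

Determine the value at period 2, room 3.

Period 2, room 3 is narrowed to {blue, red}.
If it were blue, propagating the remaining blanks reaches a contradiction.
So period 2, room 3 must be red.

red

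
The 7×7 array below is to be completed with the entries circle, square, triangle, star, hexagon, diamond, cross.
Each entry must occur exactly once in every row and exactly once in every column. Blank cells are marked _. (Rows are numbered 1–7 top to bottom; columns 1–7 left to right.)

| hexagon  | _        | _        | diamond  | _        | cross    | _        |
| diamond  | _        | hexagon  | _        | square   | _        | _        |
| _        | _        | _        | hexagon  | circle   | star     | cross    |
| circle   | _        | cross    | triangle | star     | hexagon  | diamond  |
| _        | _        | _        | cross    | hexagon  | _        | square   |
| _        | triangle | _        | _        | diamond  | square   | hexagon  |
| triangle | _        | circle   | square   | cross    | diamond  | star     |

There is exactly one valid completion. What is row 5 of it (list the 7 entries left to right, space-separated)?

star circle diamond cross hexagon triangle square

Row 5, column 1: row 5 has {square, hexagon, cross} and column 1 has {circle, triangle, hexagon, diamond}, leaving only star.
Row 1, column 5: row 1 has {hexagon, diamond, cross} and column 5 has {circle, square, star, hexagon, diamond, cross}, leaving only triangle.
Row 1, column 7: row 1 has {triangle, hexagon, diamond, cross} and column 7 has {square, star, hexagon, diamond, cross}, leaving only circle.
Row 2, column 7: row 2 has {square, hexagon, diamond} and column 7 has {circle, square, star, hexagon, diamond, cross}, leaving only triangle.
Row 2, column 6: row 2 has {square, triangle, hexagon, diamond} and column 6 has {square, star, hexagon, diamond, cross}, leaving only circle.
Row 5, column 6: row 5 has {square, star, hexagon, cross} and column 6 has {circle, square, star, hexagon, diamond, cross}, leaving only triangle.
Row 5, column 3: row 5 has {square, triangle, star, hexagon, cross} and column 3 has {circle, hexagon, cross}, leaving only diamond.
Row 5, column 2: row 5 has {square, triangle, star, hexagon, diamond, cross} and column 2 has {triangle}, leaving only circle.
So row 5 reads: star circle diamond cross hexagon triangle square.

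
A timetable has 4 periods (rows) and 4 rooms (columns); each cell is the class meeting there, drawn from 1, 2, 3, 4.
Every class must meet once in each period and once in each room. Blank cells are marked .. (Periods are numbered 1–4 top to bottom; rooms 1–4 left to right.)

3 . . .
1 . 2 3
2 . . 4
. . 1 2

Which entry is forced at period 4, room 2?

Period 1, room 3: period 1 has {3} and room 3 has {1, 2}, leaving only 4.
Period 1, room 4: period 1 has {3, 4} and room 4 has {2, 3, 4}, leaving only 1.
Period 1, room 2: period 1 has {1, 3, 4} and room 2 has {}, leaving only 2.
Period 2, room 2: period 2 has {1, 2, 3} and room 2 has {2}, leaving only 4.
Period 4 already has {1, 2} and room 2 already has {2, 4}, so period 4, room 2 must be 3.

3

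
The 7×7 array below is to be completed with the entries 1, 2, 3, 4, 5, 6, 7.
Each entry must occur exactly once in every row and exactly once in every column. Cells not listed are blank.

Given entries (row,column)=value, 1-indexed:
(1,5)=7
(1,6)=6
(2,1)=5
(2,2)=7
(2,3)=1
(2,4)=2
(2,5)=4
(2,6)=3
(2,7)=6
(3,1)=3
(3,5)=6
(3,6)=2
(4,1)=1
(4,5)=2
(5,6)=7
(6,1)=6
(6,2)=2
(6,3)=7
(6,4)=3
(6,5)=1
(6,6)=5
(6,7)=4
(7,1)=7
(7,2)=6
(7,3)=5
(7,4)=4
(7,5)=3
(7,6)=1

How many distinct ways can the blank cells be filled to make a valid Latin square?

Row 1, column 1: eliminating its row and column leaves {2, 4}.
Row 1, column 2: eliminating its row and column leaves {1, 3, 4, 5}.
Row 1, column 3: eliminating its row and column leaves {2, 3, 4}.
Row 1, column 4: eliminating its row and column leaves {1, 5}.
Row 1, column 7: eliminating its row and column leaves {1, 2, 3, 5}.
Row 3, column 2: eliminating its row and column leaves {1, 4, 5}.
Row 3, column 3: eliminating its row and column leaves {4}.
Row 3, column 4: eliminating its row and column leaves {1, 5, 7}.
Row 3, column 7: eliminating its row and column leaves {1, 5, 7}.
Row 4, column 2: eliminating its row and column leaves {3, 4, 5}.
Row 4, column 3: eliminating its row and column leaves {3, 4, 6}.
Row 4, column 4: eliminating its row and column leaves {5, 6, 7}.
Row 4, column 6: eliminating its row and column leaves {4}.
Row 4, column 7: eliminating its row and column leaves {3, 5, 7}.
Row 5, column 1: eliminating its row and column leaves {2, 4}.
Row 5, column 2: eliminating its row and column leaves {1, 3, 4, 5}.
Row 5, column 3: eliminating its row and column leaves {2, 3, 4, 6}.
Row 5, column 4: eliminating its row and column leaves {1, 5, 6}.
Row 5, column 5: eliminating its row and column leaves {5}.
Row 5, column 7: eliminating its row and column leaves {1, 2, 3, 5}.
Row 7, column 7: eliminating its row and column leaves {2}.
Enumerating the assignments across these blanks that avoid any row or column repeat gives 8 completions.

8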